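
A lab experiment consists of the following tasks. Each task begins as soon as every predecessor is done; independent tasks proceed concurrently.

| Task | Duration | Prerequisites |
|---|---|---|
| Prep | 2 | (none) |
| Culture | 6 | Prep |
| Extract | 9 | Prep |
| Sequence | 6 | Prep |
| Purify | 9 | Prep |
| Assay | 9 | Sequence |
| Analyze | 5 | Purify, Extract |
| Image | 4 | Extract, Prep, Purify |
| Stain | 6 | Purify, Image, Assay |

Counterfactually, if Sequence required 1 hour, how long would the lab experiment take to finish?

Baseline: Prep→Sequence→Assay→Stain = 2+6+9+6 = 23 → 23 hours.
Since Sequence is critical, the -5 change carries straight to that chain (now 18 hours).
New critical path: Prep→Extract→Image→Stain = 2+9+4+6 = 21 ⇒ 21 hours.

21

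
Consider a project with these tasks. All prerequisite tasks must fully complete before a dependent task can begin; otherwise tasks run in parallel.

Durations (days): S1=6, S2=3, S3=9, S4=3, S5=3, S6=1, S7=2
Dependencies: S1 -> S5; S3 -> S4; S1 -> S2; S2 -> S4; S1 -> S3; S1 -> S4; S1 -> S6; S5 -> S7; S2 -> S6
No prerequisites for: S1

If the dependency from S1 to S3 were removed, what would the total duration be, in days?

Original critical path: S1→S3→S4 = 6+9+3 = 18 ⇒ 18 days.
Without S1→S3, S3's earliest start moves from 6 to 0.
New critical path: S1→S2→S4 = 6+3+3 = 12 ⇒ 12 days.

12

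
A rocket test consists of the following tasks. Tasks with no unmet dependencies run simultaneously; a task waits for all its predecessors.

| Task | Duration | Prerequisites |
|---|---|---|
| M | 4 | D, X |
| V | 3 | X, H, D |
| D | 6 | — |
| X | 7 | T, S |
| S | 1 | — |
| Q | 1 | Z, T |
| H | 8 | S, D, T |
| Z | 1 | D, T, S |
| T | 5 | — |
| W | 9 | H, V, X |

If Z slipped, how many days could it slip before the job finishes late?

18

The longest chain is D→H→V→W = 6+8+3+9 = 26; overall finish 26 days.
The longest chain containing Z totals 8 days.
Float = 26 − 8 = 18.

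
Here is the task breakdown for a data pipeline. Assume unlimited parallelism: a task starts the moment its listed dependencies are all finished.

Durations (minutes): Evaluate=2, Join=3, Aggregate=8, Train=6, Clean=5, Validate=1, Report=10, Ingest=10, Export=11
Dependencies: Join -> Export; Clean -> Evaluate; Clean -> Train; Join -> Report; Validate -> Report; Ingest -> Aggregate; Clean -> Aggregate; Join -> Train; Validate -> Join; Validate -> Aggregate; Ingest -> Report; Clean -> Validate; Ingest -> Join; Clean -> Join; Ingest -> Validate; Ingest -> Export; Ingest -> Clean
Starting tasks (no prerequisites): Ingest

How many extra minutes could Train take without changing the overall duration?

5

Critical path: Ingest→Clean→Validate→Join→Export = 10+5+1+3+11 = 30, so the finish is 30 minutes.
Longest path through Train: 25 minutes (earliest finish 25, latest finish 30).
So Train can slip 30 − 25 = 5 minutes.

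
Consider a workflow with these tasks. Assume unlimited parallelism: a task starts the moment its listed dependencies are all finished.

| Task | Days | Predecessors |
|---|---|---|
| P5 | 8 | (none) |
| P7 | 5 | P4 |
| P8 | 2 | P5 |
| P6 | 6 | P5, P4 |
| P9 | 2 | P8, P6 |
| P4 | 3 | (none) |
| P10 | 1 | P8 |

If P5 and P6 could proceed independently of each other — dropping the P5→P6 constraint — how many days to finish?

12

Before: longest chain P5→P6→P9 = 8+6+2 = 16, finish 16.
Without P5→P6, P6's earliest start moves from 8 to 3.
The longest chain is now P5→P8→P9 = 8+2+2 = 12, so the project takes 12 days.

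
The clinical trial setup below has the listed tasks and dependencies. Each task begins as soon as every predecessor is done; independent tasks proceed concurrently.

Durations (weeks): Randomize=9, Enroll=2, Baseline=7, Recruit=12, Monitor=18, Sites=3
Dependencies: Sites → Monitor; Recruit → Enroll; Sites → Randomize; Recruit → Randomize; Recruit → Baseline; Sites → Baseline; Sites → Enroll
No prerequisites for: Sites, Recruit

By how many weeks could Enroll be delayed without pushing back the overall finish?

Critical path: Sites→Monitor = 3+18 = 21, so the finish is 21 weeks.
Longest path through Enroll: 14 weeks (earliest finish 14, latest finish 21).
Float = 21 − 14 = 7.

7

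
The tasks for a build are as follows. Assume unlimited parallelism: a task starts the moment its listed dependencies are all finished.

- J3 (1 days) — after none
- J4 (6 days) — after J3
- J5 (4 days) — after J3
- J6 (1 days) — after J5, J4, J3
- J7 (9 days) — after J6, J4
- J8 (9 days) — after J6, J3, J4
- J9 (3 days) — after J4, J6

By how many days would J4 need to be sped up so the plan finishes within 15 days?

Current finish: 17 days; target: 15.
J4 is on every critical path, so each day cut from J4 cuts the finish by one (this holds down to a finish of 15).
Need 17 − 15 = 2 days off J4 → J4 becomes 4 days, finish becomes 15.

2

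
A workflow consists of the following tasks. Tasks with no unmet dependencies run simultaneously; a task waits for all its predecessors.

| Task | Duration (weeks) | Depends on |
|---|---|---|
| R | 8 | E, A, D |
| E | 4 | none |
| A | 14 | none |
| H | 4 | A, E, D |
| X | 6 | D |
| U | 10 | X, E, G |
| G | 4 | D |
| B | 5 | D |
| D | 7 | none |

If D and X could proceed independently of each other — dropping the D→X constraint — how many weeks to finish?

With the dependency in place, D→X→U = 7+6+10 = 23 sets the finish at 23 weeks.
Without D→X, X's earliest start moves from 7 to 0.
New critical path: A→R = 14+8 = 22 ⇒ 22 weeks.

22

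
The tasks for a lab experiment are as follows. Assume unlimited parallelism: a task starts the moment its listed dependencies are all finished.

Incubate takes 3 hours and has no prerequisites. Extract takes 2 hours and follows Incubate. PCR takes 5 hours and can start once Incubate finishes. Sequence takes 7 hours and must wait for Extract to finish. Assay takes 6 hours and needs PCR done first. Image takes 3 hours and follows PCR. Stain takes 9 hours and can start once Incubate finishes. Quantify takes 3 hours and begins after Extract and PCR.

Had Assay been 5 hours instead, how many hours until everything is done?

13

Critical path before the change: Incubate→PCR→Assay = 3+5+6 = 14 giving 14 hours.
Since Assay is critical, the -1 change carries straight to that chain (now 13 hours).
That remains the longest chain; total 13 hours.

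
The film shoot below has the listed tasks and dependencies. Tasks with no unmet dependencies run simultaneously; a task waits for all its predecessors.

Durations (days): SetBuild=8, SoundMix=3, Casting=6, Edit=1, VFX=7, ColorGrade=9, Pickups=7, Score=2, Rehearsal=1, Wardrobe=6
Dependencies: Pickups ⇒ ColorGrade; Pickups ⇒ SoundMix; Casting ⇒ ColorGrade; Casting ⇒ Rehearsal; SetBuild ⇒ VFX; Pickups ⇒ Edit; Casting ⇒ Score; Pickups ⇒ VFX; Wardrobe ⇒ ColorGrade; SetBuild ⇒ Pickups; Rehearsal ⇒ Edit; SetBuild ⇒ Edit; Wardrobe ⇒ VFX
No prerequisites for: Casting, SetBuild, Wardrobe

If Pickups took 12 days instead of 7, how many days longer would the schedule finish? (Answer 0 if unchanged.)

Critical path before the change: SetBuild→Pickups→ColorGrade = 8+7+9 = 24 giving 24 days.
Pickups lies on that path, so at 12 days the path becomes 29 days.
No other chain overtakes it, so the finish is 29 days.
Change in finish: 29 − 24 = +5 days.

5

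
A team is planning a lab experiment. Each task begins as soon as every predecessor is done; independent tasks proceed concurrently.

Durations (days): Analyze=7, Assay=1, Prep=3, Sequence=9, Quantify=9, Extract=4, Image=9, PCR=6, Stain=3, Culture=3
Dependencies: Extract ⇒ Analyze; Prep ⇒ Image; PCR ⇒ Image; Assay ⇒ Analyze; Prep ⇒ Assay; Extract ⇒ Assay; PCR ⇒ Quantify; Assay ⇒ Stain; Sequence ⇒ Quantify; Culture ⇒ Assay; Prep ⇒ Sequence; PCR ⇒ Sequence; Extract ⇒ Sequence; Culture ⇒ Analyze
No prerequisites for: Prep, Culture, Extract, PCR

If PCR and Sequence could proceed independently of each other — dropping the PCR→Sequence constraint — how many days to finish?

Original critical path: PCR→Sequence→Quantify = 6+9+9 = 24 ⇒ 24 days.
Without PCR→Sequence, Sequence's earliest start moves from 6 to 4.
After: Extract→Sequence→Quantify = 4+9+9 = 22 → 22 days.

22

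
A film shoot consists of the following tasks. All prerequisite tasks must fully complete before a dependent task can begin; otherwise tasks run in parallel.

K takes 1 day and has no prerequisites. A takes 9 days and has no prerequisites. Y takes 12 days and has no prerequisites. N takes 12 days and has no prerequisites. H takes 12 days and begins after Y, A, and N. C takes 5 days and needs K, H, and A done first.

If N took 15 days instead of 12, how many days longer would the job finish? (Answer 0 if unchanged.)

3

Baseline: N→H→C = 12+12+5 = 29 → 29 days.
N lies on that path, so at 15 days the path becomes 32 days.
No other chain overtakes it, so the finish is 32 days.
Change in finish: 32 − 29 = +3 days.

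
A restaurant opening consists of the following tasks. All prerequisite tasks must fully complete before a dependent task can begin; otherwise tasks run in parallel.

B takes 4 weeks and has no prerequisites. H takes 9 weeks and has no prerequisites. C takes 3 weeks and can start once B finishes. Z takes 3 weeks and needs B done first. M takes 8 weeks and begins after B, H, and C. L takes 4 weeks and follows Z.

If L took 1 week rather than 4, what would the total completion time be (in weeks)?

Actual critical path: H→M = 9+8 = 17 ⇒ 17 weeks.
L has 6 weeks of float (longest path through it is 11).
That remains the longest chain; total 17 weeks.

17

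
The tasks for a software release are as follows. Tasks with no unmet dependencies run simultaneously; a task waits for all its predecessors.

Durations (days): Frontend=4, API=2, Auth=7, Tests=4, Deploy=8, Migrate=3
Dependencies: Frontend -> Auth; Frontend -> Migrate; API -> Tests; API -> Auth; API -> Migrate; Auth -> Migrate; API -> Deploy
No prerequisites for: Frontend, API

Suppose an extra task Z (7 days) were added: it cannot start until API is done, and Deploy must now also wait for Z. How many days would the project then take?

Originally the project takes 14 days.
With Z inserted, Deploy now waits for max(API, Z).
New critical path: API→Z→Deploy = 2+7+8 = 17 ⇒ 17 days.

17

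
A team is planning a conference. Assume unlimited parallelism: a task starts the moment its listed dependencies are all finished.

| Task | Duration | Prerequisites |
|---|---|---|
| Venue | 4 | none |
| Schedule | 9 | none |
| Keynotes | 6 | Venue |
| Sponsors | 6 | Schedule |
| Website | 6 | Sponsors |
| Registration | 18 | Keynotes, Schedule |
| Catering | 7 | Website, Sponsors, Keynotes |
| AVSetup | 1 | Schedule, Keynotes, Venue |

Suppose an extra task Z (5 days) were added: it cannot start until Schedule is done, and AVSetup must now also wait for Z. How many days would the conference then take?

28

Originally the conference takes 28 days.
With Z inserted, AVSetup now waits for max(Schedule, Keynotes, Venue, Z).
New critical path: Venue→Keynotes→Registration = 4+6+18 = 28 ⇒ 28 days.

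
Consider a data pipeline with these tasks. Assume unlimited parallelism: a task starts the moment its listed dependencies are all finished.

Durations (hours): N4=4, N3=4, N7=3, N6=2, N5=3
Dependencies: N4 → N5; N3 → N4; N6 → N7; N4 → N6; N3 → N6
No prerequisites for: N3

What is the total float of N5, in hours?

The longest chain is N3→N4→N6→N7 = 4+4+2+3 = 13; overall finish 13 hours.
Longest path through N5: 11 hours (earliest finish 11, latest finish 13).
So N5 can slip 13 − 11 = 2 hours.

2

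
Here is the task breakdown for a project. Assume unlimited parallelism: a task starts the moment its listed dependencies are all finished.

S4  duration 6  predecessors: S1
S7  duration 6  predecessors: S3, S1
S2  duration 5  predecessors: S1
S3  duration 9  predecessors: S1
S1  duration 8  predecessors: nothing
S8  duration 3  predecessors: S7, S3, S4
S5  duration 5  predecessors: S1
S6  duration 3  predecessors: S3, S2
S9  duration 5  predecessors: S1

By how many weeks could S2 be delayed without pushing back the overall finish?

10

S1→S3→S7→S8 = 8+9+6+3 = 26 sets the makespan at 26 weeks.
Longest path through S2: 16 weeks (earliest finish 13, latest finish 23).
Float = 26 − 16 = 10.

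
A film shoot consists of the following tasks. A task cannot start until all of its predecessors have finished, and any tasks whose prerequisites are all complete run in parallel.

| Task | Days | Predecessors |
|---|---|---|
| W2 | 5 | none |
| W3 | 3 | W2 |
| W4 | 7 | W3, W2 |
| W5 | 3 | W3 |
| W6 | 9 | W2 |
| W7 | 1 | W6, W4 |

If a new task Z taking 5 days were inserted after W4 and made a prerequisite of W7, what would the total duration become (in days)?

21

Originally the plan takes 16 days.
With Z inserted, W7 now waits for max(W6, W4, Z).
New critical path: W2→W3→W4→Z→W7 = 5+3+7+5+1 = 21 ⇒ 21 days.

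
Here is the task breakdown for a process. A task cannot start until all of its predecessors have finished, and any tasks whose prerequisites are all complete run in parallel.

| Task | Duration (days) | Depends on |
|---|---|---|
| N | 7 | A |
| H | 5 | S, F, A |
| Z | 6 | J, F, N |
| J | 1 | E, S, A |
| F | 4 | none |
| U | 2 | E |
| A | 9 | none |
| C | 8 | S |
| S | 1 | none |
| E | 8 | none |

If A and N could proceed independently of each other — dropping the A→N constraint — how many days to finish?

16

Before: longest chain A→N→Z = 9+7+6 = 22, finish 22.
Without A→N, N's earliest start moves from 9 to 0.
The longest chain is now A→J→Z = 9+1+6 = 16, so the job takes 16 days.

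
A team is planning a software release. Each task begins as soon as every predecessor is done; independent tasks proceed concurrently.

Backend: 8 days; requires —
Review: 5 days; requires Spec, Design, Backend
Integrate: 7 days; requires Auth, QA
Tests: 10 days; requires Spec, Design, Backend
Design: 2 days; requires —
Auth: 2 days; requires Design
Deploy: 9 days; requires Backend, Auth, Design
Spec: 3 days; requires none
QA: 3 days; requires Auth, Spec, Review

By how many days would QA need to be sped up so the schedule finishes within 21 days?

Current finish: 23 days; target: 21.
QA is on every critical path, so each day cut from QA cuts the finish by one (this holds down to a finish of 21).
Need 23 − 21 = 2 days off QA → QA becomes 1 day, finish becomes 21.

2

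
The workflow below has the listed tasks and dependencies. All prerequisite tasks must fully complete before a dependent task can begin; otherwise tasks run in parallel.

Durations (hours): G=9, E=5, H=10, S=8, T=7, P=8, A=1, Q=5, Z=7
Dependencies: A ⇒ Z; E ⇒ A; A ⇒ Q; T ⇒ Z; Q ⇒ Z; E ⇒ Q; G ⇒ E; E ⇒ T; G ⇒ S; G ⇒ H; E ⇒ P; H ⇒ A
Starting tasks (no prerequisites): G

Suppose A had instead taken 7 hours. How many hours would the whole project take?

Critical path before the change: G→H→A→Q→Z = 9+10+1+5+7 = 32 giving 32 hours.
Since A is critical, the +6 change carries straight to that chain (now 38 hours).
That remains the longest chain; total 38 hours.

38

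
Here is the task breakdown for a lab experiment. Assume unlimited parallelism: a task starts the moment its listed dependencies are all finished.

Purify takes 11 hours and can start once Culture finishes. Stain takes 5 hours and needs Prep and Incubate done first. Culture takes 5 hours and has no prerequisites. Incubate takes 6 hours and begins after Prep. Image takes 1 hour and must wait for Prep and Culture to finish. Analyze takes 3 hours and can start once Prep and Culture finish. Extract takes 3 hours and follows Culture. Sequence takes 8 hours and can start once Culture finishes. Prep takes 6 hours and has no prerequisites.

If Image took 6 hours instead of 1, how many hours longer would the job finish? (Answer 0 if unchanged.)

As given, the longest chain is Prep→Incubate→Stain = 6+6+5 = 17, so the finish is 17 hours.
Image has 10 hours of float (longest path through it is 7).
No other chain overtakes it, so the finish is 17 hours.
Change in finish: 17 − 17 = +0 hours.

0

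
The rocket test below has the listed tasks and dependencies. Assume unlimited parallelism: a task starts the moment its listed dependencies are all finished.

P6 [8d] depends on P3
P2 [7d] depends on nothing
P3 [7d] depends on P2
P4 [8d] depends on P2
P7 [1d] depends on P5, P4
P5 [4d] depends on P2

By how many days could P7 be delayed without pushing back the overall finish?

Critical path: P2→P3→P6 = 7+7+8 = 22, so the finish is 22 days.
P7 finishes as early as 16 and must finish by 22.
Slack of P7 = 21 − 15 = 6 days.

6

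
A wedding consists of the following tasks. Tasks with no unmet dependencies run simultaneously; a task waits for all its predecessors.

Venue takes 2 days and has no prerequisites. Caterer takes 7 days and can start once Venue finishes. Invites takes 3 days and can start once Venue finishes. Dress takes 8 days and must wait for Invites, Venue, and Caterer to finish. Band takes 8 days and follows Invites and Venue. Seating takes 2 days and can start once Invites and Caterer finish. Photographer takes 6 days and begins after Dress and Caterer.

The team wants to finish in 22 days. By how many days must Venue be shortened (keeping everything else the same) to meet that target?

Current finish: 23 days; target: 22.
Venue is on every critical path, so each day cut from Venue cuts the finish by one (this holds down to a finish of 22).
Need 23 − 22 = 1 day off Venue → Venue becomes 1 day, finish becomes 22.

1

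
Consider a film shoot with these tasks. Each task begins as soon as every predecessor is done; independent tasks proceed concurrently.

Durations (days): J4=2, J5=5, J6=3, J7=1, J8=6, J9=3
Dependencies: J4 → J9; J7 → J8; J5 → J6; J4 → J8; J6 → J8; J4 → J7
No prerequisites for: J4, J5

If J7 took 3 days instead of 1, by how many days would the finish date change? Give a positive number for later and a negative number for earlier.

0

The binding path is J5→J6→J8 = 5+3+6 = 14; finish at 14 days.
J7 is off the critical path — its longest chain is 9 days, giving 5 of slack.
No other chain overtakes it, so the finish is 14 days.
Change in finish: 14 − 14 = +0 days.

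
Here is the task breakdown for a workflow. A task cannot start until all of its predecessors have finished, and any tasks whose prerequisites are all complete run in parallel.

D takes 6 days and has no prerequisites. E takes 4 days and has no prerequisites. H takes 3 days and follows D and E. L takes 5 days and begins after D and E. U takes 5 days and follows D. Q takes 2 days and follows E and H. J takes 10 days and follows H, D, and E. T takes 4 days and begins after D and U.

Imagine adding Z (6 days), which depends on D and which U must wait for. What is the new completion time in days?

Originally the workflow takes 19 days.
With Z inserted, U now waits for max(D, Z).
New critical path: D→Z→U→T = 6+6+5+4 = 21 ⇒ 21 days.

21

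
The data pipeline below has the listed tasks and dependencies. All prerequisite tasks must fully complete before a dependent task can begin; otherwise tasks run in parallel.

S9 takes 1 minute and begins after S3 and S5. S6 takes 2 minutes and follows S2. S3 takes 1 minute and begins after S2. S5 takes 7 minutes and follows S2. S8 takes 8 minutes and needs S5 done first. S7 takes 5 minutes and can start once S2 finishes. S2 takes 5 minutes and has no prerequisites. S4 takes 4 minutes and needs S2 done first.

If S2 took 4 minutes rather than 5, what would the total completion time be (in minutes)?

19

The binding path is S2→S5→S8 = 5+7+8 = 20; finish at 20 minutes.
S2 is on the critical path; changing it to 4 makes that path 19 minutes.
The critical path is still S2→S5→S8; finish is now 19 minutes.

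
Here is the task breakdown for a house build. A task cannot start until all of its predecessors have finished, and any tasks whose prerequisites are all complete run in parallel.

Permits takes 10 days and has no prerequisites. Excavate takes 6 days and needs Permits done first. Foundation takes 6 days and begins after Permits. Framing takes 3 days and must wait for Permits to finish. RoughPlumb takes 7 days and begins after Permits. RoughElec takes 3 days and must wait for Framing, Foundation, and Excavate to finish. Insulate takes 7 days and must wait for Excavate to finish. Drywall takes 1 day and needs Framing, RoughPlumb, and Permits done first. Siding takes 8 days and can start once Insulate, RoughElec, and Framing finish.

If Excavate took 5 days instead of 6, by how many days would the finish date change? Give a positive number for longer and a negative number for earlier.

-1

Critical path before the change: Permits→Excavate→Insulate→Siding = 10+6+7+8 = 31 giving 31 days.
Excavate is on the critical path; changing it to 5 makes that path 30 days.
No other chain overtakes it, so the finish is 30 days.
Change in finish: 30 − 31 = -1 days.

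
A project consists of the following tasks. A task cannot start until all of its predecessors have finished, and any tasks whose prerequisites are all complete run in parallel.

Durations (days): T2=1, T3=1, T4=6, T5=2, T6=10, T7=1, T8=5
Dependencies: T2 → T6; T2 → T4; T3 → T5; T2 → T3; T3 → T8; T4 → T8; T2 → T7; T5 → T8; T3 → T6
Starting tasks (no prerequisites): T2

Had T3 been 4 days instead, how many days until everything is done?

Actual critical path: T2→T3→T6 = 1+1+10 = 12 ⇒ 12 days.
T3 is on the critical path; changing it to 4 makes that path 15 days.
No other chain overtakes it, so the finish is 15 days.

15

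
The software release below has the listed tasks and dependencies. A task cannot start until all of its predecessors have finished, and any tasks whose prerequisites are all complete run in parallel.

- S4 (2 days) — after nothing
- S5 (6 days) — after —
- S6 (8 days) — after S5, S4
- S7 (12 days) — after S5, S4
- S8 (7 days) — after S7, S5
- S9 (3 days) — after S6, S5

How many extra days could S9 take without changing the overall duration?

Critical path: S5→S7→S8 = 6+12+7 = 25, so the finish is 25 days.
S9 finishes as early as 17 and must finish by 25.
Float = 25 − 17 = 8.

8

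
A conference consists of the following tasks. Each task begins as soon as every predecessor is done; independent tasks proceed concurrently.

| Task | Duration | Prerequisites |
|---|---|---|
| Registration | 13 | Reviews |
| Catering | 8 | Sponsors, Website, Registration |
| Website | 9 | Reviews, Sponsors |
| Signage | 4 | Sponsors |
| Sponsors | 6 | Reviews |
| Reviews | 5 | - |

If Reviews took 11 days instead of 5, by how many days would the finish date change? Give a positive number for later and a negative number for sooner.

Actual critical path: Reviews→Sponsors→Website→Catering = 5+6+9+8 = 28 ⇒ 28 days.
Reviews is on the critical path; changing it to 11 makes that path 34 days.
The critical path is still Reviews→Sponsors→Website→Catering; finish is now 34 days.
Change in finish: 34 − 28 = +6 days.

6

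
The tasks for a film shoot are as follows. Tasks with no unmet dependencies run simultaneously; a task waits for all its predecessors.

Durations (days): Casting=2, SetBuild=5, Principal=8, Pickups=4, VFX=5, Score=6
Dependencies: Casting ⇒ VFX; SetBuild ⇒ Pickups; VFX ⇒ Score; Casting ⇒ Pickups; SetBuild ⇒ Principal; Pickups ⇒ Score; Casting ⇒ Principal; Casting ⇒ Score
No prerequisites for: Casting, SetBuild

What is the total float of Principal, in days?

The longest chain is SetBuild→Pickups→Score = 5+4+6 = 15; overall finish 15 days.
Longest path through Principal: 13 days (earliest finish 13, latest finish 15).
So Principal can slip 15 − 13 = 2 days.

2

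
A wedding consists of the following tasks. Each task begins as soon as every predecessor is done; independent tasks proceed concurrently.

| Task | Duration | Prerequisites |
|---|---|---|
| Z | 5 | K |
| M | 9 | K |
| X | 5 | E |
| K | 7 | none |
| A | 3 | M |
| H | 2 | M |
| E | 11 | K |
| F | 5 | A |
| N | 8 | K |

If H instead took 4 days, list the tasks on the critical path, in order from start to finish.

Baseline: K→M→A→F = 7+9+3+5 = 24 → 24 days.
H has 6 days of float (longest path through it is 18).
No other chain overtakes it, so the finish is 24 days.

K, M, A, F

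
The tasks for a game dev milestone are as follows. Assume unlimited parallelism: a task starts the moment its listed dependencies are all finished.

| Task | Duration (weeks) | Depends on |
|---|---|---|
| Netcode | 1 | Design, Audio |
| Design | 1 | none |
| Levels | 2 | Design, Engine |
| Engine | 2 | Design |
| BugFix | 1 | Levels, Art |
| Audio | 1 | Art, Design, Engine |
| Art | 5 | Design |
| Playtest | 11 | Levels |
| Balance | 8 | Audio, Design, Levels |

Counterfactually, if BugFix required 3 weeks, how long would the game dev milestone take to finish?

As given, the longest chain is Design→Engine→Levels→Playtest = 1+2+2+11 = 16, so the finish is 16 weeks.
BugFix has 9 weeks of float (longest path through it is 7).
That remains the longest chain; total 16 weeks.

16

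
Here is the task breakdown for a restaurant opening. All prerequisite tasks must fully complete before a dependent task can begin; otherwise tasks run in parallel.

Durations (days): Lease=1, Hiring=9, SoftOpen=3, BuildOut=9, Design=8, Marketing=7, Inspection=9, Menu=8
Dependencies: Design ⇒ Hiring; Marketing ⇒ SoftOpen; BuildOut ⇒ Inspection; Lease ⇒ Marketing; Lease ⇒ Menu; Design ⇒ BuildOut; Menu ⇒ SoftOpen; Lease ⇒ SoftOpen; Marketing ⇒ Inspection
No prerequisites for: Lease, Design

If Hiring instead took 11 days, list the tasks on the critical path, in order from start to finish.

Design, BuildOut, Inspection

Actual critical path: Design→BuildOut→Inspection = 8+9+9 = 26 ⇒ 26 days.
The longest path through Hiring is only 17 days, so Hiring has float 9.
That remains the longest chain; total 26 days.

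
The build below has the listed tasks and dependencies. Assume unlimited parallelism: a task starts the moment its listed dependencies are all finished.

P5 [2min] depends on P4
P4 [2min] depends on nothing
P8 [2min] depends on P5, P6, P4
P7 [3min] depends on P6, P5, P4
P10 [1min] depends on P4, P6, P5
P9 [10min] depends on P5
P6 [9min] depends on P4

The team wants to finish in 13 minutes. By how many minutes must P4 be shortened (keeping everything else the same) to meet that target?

Current finish: 14 minutes; target: 13.
P4 is on every critical path, so each minute cut from P4 cuts the finish by one (this holds down to a finish of 13).
Need 14 − 13 = 1 minute off P4 → P4 becomes 1 minute, finish becomes 13.

1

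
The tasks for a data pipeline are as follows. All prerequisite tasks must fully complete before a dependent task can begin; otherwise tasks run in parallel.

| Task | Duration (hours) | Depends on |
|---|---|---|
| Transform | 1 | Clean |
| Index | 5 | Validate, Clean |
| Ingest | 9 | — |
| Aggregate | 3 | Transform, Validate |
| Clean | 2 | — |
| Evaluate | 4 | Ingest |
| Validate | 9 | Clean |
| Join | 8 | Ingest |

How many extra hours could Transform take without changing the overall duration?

Ingest→Join = 9+8 = 17 sets the makespan at 17 hours.
Longest path through Transform: 6 hours (earliest finish 3, latest finish 14).
Slack of Transform = 13 − 2 = 11 hours.

11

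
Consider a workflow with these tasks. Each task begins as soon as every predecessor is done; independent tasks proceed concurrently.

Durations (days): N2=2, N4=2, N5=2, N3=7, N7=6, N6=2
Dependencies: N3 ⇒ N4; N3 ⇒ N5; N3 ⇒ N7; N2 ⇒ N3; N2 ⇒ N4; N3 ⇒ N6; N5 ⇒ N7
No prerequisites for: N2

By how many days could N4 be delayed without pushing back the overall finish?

6

Critical path: N2→N3→N5→N7 = 2+7+2+6 = 17, so the finish is 17 days.
Longest path through N4: 11 days (earliest finish 11, latest finish 17).
Float = 17 − 11 = 6.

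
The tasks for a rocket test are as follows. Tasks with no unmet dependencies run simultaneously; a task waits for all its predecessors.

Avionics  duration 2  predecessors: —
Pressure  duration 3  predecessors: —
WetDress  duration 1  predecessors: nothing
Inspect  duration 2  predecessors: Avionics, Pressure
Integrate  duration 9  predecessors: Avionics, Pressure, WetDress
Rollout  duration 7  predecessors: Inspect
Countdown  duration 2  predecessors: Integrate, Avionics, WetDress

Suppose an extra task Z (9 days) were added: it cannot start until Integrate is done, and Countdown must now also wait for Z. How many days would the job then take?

23

Originally the job takes 14 days.
With Z inserted, Countdown now waits for max(Integrate, Avionics, WetDress, Z).
New critical path: Pressure→Integrate→Z→Countdown = 3+9+9+2 = 23 ⇒ 23 days.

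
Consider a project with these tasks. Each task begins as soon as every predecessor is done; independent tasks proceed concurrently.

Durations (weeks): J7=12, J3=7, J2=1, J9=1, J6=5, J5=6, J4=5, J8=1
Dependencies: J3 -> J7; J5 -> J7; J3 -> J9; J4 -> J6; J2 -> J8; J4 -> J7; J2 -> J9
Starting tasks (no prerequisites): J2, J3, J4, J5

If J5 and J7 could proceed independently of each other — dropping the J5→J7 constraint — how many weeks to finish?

Original critical path: J3→J7 = 7+12 = 19 ⇒ 19 weeks.
Dropping J5→J7 doesn't change J7's earliest start (7); another predecessor still binds.
New critical path: J3→J7 = 7+12 = 19 ⇒ 19 weeks.

19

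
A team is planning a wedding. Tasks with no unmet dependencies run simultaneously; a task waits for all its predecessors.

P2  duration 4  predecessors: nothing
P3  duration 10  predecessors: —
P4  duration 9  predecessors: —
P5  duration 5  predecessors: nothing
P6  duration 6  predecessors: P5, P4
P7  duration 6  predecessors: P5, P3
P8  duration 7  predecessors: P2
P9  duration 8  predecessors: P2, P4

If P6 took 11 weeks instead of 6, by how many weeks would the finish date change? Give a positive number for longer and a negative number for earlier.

3

The binding path is P4→P9 = 9+8 = 17; finish at 17 weeks.
P6 is off the critical path — its longest chain is 15 weeks, giving 2 of slack.
New critical path: P4→P6 = 9+11 = 20 ⇒ 20 weeks.
Change in finish: 20 − 17 = +3 weeks.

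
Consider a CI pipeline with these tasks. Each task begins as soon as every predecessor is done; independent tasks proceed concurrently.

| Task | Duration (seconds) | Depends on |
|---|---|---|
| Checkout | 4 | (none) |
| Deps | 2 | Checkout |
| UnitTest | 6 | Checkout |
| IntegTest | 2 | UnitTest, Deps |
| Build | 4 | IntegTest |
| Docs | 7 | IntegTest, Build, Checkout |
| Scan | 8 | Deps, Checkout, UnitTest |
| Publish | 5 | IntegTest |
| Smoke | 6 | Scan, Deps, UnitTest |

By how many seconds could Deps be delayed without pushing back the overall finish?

The longest chain is Checkout→UnitTest→Scan→Smoke = 4+6+8+6 = 24; overall finish 24 seconds.
The longest chain containing Deps totals 20 seconds.
Float = 24 − 20 = 4.

4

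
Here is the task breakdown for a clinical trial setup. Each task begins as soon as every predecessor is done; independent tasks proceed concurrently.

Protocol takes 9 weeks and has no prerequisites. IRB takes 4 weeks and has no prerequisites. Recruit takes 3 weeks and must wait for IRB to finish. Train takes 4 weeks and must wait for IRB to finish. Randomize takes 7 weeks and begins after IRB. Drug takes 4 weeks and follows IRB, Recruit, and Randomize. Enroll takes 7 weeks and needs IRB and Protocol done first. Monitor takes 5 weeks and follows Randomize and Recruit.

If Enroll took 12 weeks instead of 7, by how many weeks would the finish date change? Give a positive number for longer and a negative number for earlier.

5

Baseline: Protocol→Enroll = 9+7 = 16 → 16 weeks.
Enroll lies on that path, so at 12 weeks the path becomes 21 weeks.
That remains the longest chain; total 21 weeks.
Change in finish: 21 − 16 = +5 weeks.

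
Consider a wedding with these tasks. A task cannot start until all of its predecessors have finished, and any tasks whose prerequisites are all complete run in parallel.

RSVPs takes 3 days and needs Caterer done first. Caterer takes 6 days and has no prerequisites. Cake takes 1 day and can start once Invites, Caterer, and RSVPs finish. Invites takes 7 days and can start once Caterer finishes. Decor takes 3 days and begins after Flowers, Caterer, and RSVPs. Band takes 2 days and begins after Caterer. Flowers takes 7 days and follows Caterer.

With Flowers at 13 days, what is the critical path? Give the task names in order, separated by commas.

Caterer, Flowers, Decor

Actual critical path: Caterer→Flowers→Decor = 6+7+3 = 16 ⇒ 16 days.
Since Flowers is critical, the +6 change carries straight to that chain (now 22 days).
The critical path is still Caterer→Flowers→Decor; finish is now 22 days.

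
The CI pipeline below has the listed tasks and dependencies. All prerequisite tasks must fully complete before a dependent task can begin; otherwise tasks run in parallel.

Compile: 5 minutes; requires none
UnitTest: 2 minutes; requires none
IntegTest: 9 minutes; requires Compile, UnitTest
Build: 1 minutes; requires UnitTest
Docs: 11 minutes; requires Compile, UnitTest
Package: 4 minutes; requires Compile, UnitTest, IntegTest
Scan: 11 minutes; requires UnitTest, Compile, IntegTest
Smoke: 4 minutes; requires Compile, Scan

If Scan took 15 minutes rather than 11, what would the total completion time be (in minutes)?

The binding path is Compile→IntegTest→Scan→Smoke = 5+9+11+4 = 29; finish at 29 minutes.
Scan is on the critical path; changing it to 15 makes that path 33 minutes.
That remains the longest chain; total 33 minutes.

33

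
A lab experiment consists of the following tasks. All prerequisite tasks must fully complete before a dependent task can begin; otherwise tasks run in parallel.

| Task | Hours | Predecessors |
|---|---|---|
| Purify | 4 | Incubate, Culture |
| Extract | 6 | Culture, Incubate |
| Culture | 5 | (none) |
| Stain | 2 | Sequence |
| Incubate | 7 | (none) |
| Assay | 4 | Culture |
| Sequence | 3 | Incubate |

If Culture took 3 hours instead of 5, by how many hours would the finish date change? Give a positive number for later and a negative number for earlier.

0

Baseline: Incubate→Extract = 7+6 = 13 → 13 hours.
The longest path through Culture is only 11 hours, so Culture has float 2.
The critical path is still Incubate→Extract; finish is now 13 hours.
Change in finish: 13 − 13 = +0 hours.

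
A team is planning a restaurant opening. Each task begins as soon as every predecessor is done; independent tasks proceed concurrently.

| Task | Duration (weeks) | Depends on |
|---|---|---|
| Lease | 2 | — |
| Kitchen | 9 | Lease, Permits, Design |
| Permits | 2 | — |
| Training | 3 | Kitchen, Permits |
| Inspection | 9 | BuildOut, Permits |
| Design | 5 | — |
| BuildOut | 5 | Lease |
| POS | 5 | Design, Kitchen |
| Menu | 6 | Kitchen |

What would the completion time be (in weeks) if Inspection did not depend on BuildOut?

20

With the dependency in place, Design→Kitchen→Menu = 5+9+6 = 20 sets the finish at 20 weeks.
Without BuildOut→Inspection, Inspection's earliest start moves from 7 to 2.
The longest chain is now Design→Kitchen→Menu = 5+9+6 = 20, so the job takes 20 weeks.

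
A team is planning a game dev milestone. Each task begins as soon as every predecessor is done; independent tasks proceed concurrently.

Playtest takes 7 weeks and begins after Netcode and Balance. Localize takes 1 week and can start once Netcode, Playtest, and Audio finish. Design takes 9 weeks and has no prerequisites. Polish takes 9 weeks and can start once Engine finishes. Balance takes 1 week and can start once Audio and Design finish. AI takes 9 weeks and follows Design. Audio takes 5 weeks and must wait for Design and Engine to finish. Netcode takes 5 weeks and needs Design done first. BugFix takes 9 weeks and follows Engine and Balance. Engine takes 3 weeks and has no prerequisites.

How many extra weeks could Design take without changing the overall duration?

The longest chain is Design→Audio→Balance→BugFix = 9+5+1+9 = 24; overall finish 24 weeks.
Longest path through Design: 24 weeks (earliest finish 9, latest finish 9).
Float = 24 − 24 = 0.

0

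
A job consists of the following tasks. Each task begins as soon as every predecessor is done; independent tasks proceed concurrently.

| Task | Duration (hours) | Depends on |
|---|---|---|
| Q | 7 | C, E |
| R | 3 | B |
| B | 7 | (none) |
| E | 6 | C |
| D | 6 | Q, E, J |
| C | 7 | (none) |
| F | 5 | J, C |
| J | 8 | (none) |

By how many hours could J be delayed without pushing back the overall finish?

12

The longest chain is C→E→Q→D = 7+6+7+6 = 26; overall finish 26 hours.
J finishes as early as 8 and must finish by 20.
So J can slip 20 − 8 = 12 hours.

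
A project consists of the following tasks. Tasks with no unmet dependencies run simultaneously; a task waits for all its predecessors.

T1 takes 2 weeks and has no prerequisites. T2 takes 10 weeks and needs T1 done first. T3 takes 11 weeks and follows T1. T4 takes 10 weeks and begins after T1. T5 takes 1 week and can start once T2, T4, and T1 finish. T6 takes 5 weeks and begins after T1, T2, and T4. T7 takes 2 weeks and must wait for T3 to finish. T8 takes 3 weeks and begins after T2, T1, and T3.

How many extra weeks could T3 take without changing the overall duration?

1

T1→T2→T6 = 2+10+5 = 17 sets the makespan at 17 weeks.
The longest chain containing T3 totals 16 weeks.
Slack of T3 = 3 − 2 = 1 week.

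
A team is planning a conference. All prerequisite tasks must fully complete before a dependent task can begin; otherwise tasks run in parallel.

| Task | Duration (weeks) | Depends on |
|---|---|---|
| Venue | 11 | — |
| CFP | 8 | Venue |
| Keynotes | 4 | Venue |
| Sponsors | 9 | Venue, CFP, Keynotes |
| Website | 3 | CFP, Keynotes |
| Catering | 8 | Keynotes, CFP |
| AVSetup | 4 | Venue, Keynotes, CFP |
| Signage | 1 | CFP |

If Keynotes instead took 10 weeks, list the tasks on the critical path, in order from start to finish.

As given, the longest chain is Venue→CFP→Sponsors = 11+8+9 = 28, so the finish is 28 weeks.
Keynotes has 4 weeks of float (longest path through it is 24).
The binding chain switches to Venue→Keynotes→Sponsors = 11+10+9 = 30; finish 30 weeks.

Venue, Keynotes, Sponsors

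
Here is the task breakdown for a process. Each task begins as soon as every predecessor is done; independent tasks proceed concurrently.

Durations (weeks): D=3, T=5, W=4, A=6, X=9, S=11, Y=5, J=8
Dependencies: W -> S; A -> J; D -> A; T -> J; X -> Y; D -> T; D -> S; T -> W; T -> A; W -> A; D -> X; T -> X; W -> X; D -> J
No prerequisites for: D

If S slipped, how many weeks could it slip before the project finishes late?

3

Critical path: D→T→W→A→J = 3+5+4+6+8 = 26, so the finish is 26 weeks.
Longest path through S: 23 weeks (earliest finish 23, latest finish 26).
Float = 26 − 23 = 3.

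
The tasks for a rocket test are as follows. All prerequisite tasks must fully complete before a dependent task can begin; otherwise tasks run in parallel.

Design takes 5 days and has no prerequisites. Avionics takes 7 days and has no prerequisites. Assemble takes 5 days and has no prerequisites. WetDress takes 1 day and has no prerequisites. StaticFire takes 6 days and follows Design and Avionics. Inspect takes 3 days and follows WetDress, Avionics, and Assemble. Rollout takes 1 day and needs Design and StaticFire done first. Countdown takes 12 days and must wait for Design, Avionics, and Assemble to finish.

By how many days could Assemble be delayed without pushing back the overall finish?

The longest chain is Avionics→Countdown = 7+12 = 19; overall finish 19 days.
The longest chain containing Assemble totals 17 days.
Float = 19 − 17 = 2.

2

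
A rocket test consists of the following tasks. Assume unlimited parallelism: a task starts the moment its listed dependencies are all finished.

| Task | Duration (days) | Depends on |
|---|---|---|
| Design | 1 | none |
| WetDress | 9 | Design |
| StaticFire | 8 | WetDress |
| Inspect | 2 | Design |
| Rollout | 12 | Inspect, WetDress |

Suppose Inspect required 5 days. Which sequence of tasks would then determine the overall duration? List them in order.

Actual critical path: Design→WetDress→Rollout = 1+9+12 = 22 ⇒ 22 days.
The longest path through Inspect is only 15 days, so Inspect has float 7.
No other chain overtakes it, so the finish is 22 days.

Design, WetDress, Rollout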